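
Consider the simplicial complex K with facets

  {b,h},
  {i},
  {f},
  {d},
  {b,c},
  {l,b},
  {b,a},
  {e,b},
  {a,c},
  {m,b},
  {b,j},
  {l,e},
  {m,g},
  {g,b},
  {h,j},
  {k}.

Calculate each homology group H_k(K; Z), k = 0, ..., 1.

H_0 ≅ Z^5,  H_1 ≅ Z^4.

Fix the vertex order a < b < c < d < e < f < g < h < i < j < k < l < m and write every simplex with vertices in increasing order. Then dim K = 1 and the simplices of K are:

  0-simplices (13): a, b, c, d, e, f, g, h, i, j, k, l, m
  1-simplices (12): ab, ac, bc, be, bg, bh, bj, bl, bm, el, gm, hj

Hence C_0 ≅ Z^13, C_1 ≅ Z^12.

The boundary map ∂_1: C_1 → C_0 sends each edge [p,q] (with p < q) to q − p. For instance
  ∂be = e − b.
The resulting 13×12 matrix has rank 8, and its Smith normal form has invariant factors (1,1,1,1,1,1,1,1).

Computing H_k = (kernel of ∂_k) / (image of ∂_{k+1}):

  H_0: rank C_0 − rank ∂_1 = 13 − 8 = 5, and the invariant factors of ∂_1 are all 1, so H_0 = Z^5.
  H_1: rank ker ∂_1 − rank ∂_2 = (12 − 8) − 0 = 4, and there is no ∂_2, so H_1 = Z^4.

As a check, the Euler characteristic is 13 − 12 = 1, which agrees with 5 − 4 = 1.
(K is a triangulation of the disjoint union of a set of 4 points and a wedge of 4 circles.)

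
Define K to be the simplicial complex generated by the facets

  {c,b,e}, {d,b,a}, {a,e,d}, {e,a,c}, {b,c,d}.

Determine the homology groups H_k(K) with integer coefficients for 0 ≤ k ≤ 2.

We work with the vertex ordering a < b < c < d < e. The simplices of K, each written with vertices in increasing order, are:

  0-simplices (5): a, b, c, d, e
  1-simplices (10): ab, ac, ad, ae, bc, bd, be, cd, ce, de
  2-simplices (5): abd, ace, ade, bcd, bce

so the chain groups are C_0 ≅ Z^5, C_1 ≅ Z^10, C_2 ≅ Z^5.

Boundary ∂_1: C_1 → C_0 maps an edge to its endpoints' difference, ∂[p,q] = q − p.
As a 5×10 matrix over Z this has rank 4, with invariant factors (1,1,1,1).

The boundary map ∂_2: C_2 → C_1 acts by ∂[p,q,r] = [q,r] − [p,r] + [p,q]. For instance
  ∂bcd = cd − bd + bc,
  ∂abd = bd − ad + ab.
This gives a 10×5 integer matrix of rank 5; reducing to Smith normal form yields diagonal entries (1,1,1,1,1).

From H_k ≅ ker(∂_k) / im(∂_{k+1}) we obtain:

  H_0: rank C_0 − rank ∂_1 = 5 − 4 = 1, and the invariant factors of ∂_1 are all 1, so H_0 = Z.
  H_1: rank ker ∂_1 − rank ∂_2 = (10 − 4) − 5 = 1, and the invariant factors of ∂_2 are all 1, so H_1 = Z.
  H_2: rank ker ∂_2 − rank ∂_3 = (5 − 5) − 0 = 0, and there is no ∂_3, so H_2 = 0.

As a check, the Euler characteristic is 5 − 10 + 5 = 0, which agrees with 1 − 1 + 0 = 0.
(K is a triangulation of the Möbius band.)

H_0 = Z,  H_1 = Z,  H_2 = 0.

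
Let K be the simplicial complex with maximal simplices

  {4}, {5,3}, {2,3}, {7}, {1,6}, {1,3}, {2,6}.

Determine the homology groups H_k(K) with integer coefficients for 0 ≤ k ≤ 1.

H_0 ≅ Z^3,  H_1 ≅ Z.

Order the vertices as 1 < 2 < 3 < 4 < 5 < 6 < 7. Listing each simplex with vertices in this order, K has dimension 1 with simplices:

  0-simplices (7): [1], [2], [3], [4], [5], [6], [7]
  1-simplices (5): [1,3], [1,6], [2,3], [2,6], [3,5]

Hence C_0 ≅ Z^7, C_1 ≅ Z^5.

Boundary ∂_1: C_1 → C_0 sends each edge [p,q] (with p < q) to q − p. For instance
  ∂[3,5] = [5] − [3].
The resulting 7×5 matrix has rank 4, and its Smith normal form has invariant factors (1,1,1,1).

Reading off H_k = ker ∂_k / im ∂_{k+1}:

  H_0: rank C_0 − rank ∂_1 = 7 − 4 = 3, and the invariant factors of ∂_1 are all 1, so H_0 = Z^3.
  H_1: rank ker ∂_1 − rank ∂_2 = (5 − 4) − 0 = 1, and there is no ∂_2, so H_1 = Z.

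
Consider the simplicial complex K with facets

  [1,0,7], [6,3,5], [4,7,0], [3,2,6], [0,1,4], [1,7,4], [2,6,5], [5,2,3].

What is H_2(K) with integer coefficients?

We work with the vertex ordering 0 < 1 < 2 < 3 < 4 < 5 < 6 < 7. The simplices of K, each written with vertices in increasing order, are:

  0-simplices (8): [0], [1], [2], [3], [4], [5], [6], [7]
  1-simplices (12): [0,1], [0,4], [0,7], [1,4], [1,7], [2,3], [2,5], [2,6], [3,5], [3,6], [4,7], [5,6]
  2-simplices (8): [0,1,4], [0,1,7], [0,4,7], [1,4,7], [2,3,5], [2,3,6], [2,5,6], [3,5,6]

giving chain groups C_0 ≅ Z^8, C_1 ≅ Z^12, C_2 ≅ Z^8.

The boundary map ∂_1: C_1 → C_0 sends each edge [p,q] (with p < q) to q − p. For instance
  ∂[4,7] = [7] − [4].
As a 8×12 matrix over Z this has rank 6, with invariant factors (1,1,1,1,1,1).

Boundary ∂_2: C_2 → C_1 sends each 2-simplex [p,q,r] to [q,r] − [p,r] + [p,q]. For instance
  ∂[0,1,7] = [1,7] − [0,7] + [0,1],
  ∂[0,4,7] = [4,7] − [0,7] + [0,4].
The 12×8 boundary matrix has rank 6 and Smith normal form diag(1,1,1,1,1,1).

Now H_k = ker ∂_k / im ∂_{k+1}, so:

  H_2: rank ker ∂_2 − rank ∂_3 = (8 − 6) − 0 = 2, and there is no ∂_3, so H_2 = Z^2.

H_2 ≅ Z^2.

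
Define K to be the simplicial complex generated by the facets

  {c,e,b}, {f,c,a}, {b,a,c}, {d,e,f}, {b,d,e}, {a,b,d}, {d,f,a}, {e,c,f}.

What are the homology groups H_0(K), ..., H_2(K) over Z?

H_0 = Z,  H_1 = 0,  H_2 = Z.

K has 6 vertices, 12 edges, 8 triangles.
rank ∂_0 = 0, rank ∂_1 = 5 ⇒ b_0 = 6 − 0 − 5 = 1; all invariant factors of ∂_1 are 1 so no torsion. So H_0 ≅ Z.
rank ∂_1 = 5, rank ∂_2 = 7 ⇒ b_1 = 12 − 5 − 7 = 0; all invariant factors of ∂_2 are 1 so no torsion. So H_1 ≅ 0.
rank ∂_2 = 7, rank ∂_3 = 0 ⇒ b_2 = 8 − 7 − 0 = 1. So H_2 ≅ Z.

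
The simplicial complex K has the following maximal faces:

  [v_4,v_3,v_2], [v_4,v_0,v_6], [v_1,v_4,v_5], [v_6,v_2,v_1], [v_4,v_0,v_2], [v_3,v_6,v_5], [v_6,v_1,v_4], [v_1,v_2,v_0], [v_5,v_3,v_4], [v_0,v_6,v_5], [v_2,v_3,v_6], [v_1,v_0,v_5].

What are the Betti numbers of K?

Fix the vertex order v_0 < v_1 < v_2 < v_3 < v_4 < v_5 < v_6 and write every simplex with vertices in increasing order. Then dim K = 2 and the simplices of K are:

  0-simplices (7): [v_0], [v_1], [v_2], [v_3], [v_4], [v_5], [v_6]
  1-simplices (18): (18 of them)
  2-simplices (12): (12 of them)

so the chain groups are C_0 ≅ Z^7, C_1 ≅ Z^18, C_2 ≅ Z^12.

∂_1: C_1 → C_0 maps an edge to its endpoints' difference, ∂[p,q] = q − p.
This gives a 7×18 integer matrix of rank 6; reducing to Smith normal form yields diagonal entries (1,1,1,1,1,1).

Boundary ∂_2: C_2 → C_1 sends each 2-simplex [p,q,r] to [q,r] − [p,r] + [p,q]. For instance
  ∂[v_1,v_2,v_6] = [v_2,v_6] − [v_1,v_6] + [v_1,v_2],
  ∂[v_0,v_4,v_6] = [v_4,v_6] − [v_0,v_6] + [v_0,v_4].
The 18×12 boundary matrix has rank 12 and Smith normal form diag(1,1,1,1,1,1,1,1,1,1,1,2).

Now H_k = ker ∂_k / im ∂_{k+1}, so:

  H_0: rank C_0 − rank ∂_1 = 7 − 6 = 1, and the invariant factors of ∂_1 are all 1, so H_0 = Z.
  H_1: rank ker ∂_1 − rank ∂_2 = (18 − 6) − 12 = 0, and ∂_2 has invariant factor 2 > 1, so H_1 = Z/2.
  H_2: rank ker ∂_2 − rank ∂_3 = (12 − 12) − 0 = 0, and there is no ∂_3, so H_2 = 0.

Hence the Betti numbers are b_0 = 1, b_1 = 0, b_2 = 0.

b_0 = 1, b_1 = 0, b_2 = 0.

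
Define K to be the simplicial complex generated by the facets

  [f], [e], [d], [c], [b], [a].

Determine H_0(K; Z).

H_0 = Z^6.

K has 6 vertices.
rank ∂_0 = 0, rank ∂_1 = 0 ⇒ b_0 = 6 − 0 − 0 = 6. So H_0 = Z^6.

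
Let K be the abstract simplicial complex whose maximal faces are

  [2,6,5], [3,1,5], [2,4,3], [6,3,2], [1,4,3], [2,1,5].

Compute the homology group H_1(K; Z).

H_1 ≅ Z.

K has 6 vertices, 12 edges, 6 triangles.
rank ∂_1 = 5, rank ∂_2 = 6 ⇒ b_1 = 12 − 5 − 6 = 1; all invariant factors of ∂_2 are 1 so no torsion. So H_1 = Z.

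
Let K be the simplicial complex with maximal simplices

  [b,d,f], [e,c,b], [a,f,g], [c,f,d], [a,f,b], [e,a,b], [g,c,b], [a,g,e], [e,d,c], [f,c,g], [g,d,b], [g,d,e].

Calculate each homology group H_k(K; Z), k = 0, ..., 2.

We work with the vertex ordering a < b < c < d < e < f < g. The simplices of K, each written with vertices in increasing order, are:

  0-simplices (7): a, b, c, d, e, f, g
  1-simplices (18): ab, ae, af, ag, bc, bd, be, bf, bg, cd, ce, cf, cg, de, df, dg, eg, fg
  2-simplices (12): abe, abf, aeg, afg, bce, bcg, bdf, bdg, cde, cdf, cfg, deg

giving chain groups C_0 ≅ Z^7, C_1 ≅ Z^18, C_2 ≅ Z^12.

Boundary ∂_1: C_1 → C_0 maps an edge to its endpoints' difference, ∂[p,q] = q − p. For instance
  ∂bd = d − b.
The resulting 7×18 matrix has rank 6, and its Smith normal form has invariant factors (1,1,1,1,1,1).

The boundary map ∂_2: C_2 → C_1 maps a triangle to the signed sum of its edges. For instance
  ∂bdf = df − bf + bd,
  ∂bce = ce − be + bc.
The 18×12 boundary matrix has rank 12 and Smith normal form diag(1,1,1,1,1,1,1,1,1,1,1,2).

From H_k ≅ ker(∂_k) / im(∂_{k+1}) we obtain:

  H_0: rank C_0 − rank ∂_1 = 7 − 6 = 1, and the invariant factors of ∂_1 are all 1, so H_0 = Z.
  H_1: rank ker ∂_1 − rank ∂_2 = (18 − 6) − 12 = 0, and ∂_2 has invariant factor 2 > 1, so H_1 = Z/2.
  H_2: rank ker ∂_2 − rank ∂_3 = (12 − 12) − 0 = 0, and there is no ∂_3, so H_2 = 0.

As a check, the Euler characteristic is 7 − 18 + 12 = 1, which agrees with 1 − 0 + 0 = 1.

H_0 ≅ Z,  H_1 ≅ Z/2,  H_2 = 0.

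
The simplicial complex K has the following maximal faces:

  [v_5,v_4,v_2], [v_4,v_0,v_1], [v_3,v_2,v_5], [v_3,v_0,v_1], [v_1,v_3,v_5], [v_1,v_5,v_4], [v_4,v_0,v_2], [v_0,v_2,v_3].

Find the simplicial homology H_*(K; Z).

H_0 ≅ Z,  H_1 = 0,  H_2 ≅ Z.

Order the vertices as v_0 < v_1 < v_2 < v_3 < v_4 < v_5. Listing each simplex with vertices in this order, K has dimension 2 with simplices:

  0-simplices (6): [v_0], [v_1], [v_2], [v_3], [v_4], [v_5]
  1-simplices (12): [v_0,v_1], [v_0,v_2], [v_0,v_3], [v_0,v_4], [v_1,v_3], [v_1,v_4], [v_1,v_5], [v_2,v_3], [v_2,v_4], [v_2,v_5], [v_3,v_5], [v_4,v_5]
  2-simplices (8): [v_0,v_1,v_3], [v_0,v_1,v_4], [v_0,v_2,v_3], [v_0,v_2,v_4], [v_1,v_3,v_5], [v_1,v_4,v_5], [v_2,v_3,v_5], [v_2,v_4,v_5]

giving chain groups C_0 ≅ Z^6, C_1 ≅ Z^12, C_2 ≅ Z^8.

Boundary ∂_1: C_1 → C_0 is given by ∂[p,q] = [q] − [p]. For instance
  ∂[v_0,v_3] = [v_3] − [v_0].
The resulting 6×12 matrix has rank 5, and its Smith normal form has invariant factors (1,1,1,1,1).

∂_2: C_2 → C_1 acts by ∂[p,q,r] = [q,r] − [p,r] + [p,q]. For instance
  ∂[v_0,v_2,v_3] = [v_2,v_3] − [v_0,v_3] + [v_0,v_2],
  ∂[v_0,v_1,v_4] = [v_1,v_4] − [v_0,v_4] + [v_0,v_1].
The resulting 12×8 matrix has rank 7, and its Smith normal form has invariant factors (1,1,1,1,1,1,1).

Reading off H_k = ker ∂_k / im ∂_{k+1}:

  H_0: rank C_0 − rank ∂_1 = 6 − 5 = 1, and the invariant factors of ∂_1 are all 1, so H_0 ≅ Z.
  H_1: rank ker ∂_1 − rank ∂_2 = (12 − 5) − 7 = 0, and the invariant factors of ∂_2 are all 1, so H_1 ≅ 0.
  H_2: rank ker ∂_2 − rank ∂_3 = (8 − 7) − 0 = 1, and there is no ∂_3, so H_2 ≅ Z.

As a check, the Euler characteristic is 6 − 12 + 8 = 2, which agrees with 1 − 0 + 1 = 2.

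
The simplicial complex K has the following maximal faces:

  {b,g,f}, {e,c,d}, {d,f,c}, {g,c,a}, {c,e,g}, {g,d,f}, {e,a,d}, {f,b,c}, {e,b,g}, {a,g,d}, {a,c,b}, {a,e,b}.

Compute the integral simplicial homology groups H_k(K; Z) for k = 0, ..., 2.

Fix the vertex order a < b < c < d < e < f < g and write every simplex with vertices in increasing order. Then dim K = 2 and the simplices of K are:

  0-simplices (7): a, b, c, d, e, f, g
  1-simplices (18): ab, ac, ad, ae, ag, bc, be, bf, bg, cd, ce, cf, cg, de, df, dg, eg, fg
  2-simplices (12): abc, abe, acg, ade, adg, bcf, beg, bfg, cde, cdf, ceg, dfg

so the chain groups are C_0 ≅ Z^7, C_1 ≅ Z^18, C_2 ≅ Z^12.

∂_1: C_1 → C_0 maps an edge to its endpoints' difference, ∂[p,q] = q − p.
The 7×18 boundary matrix has rank 6 and Smith normal form diag(1,1,1,1,1,1).

Boundary ∂_2: C_2 → C_1 maps a triangle to the signed sum of its edges. For instance
  ∂ceg = eg − cg + ce,
  ∂abc = bc − ac + ab.
The 18×12 boundary matrix has rank 12 and Smith normal form diag(1,1,1,1,1,1,1,1,1,1,1,2).

Reading off H_k = ker ∂_k / im ∂_{k+1}:

  H_0: rank C_0 − rank ∂_1 = 7 − 6 = 1, and the invariant factors of ∂_1 are all 1, so H_0 = Z.
  H_1: rank ker ∂_1 − rank ∂_2 = (18 − 6) − 12 = 0, and ∂_2 has invariant factor 2 > 1, so H_1 = Z/2.
  H_2: rank ker ∂_2 − rank ∂_3 = (12 − 12) − 0 = 0, and there is no ∂_3, so H_2 = 0.

As a check, the Euler characteristic is 7 − 18 + 12 = 1, which agrees with 1 − 0 + 0 = 1.

H_0 ≅ Z,  H_1 ≅ Z/2,  H_2 = 0.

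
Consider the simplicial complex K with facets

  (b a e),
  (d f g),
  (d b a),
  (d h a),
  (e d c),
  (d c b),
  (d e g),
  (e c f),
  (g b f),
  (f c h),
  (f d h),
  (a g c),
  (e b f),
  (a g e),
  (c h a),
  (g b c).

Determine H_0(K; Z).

H_0 = Z.

Take the total order a < b < c < d < e < f < g < h on the vertex set. Then K (dimension 2) consists of the simplices:

  0-simplices (8): a, b, c, d, e, f, g, h
  1-simplices (24): ab, ac, ad, ae, ag, ah, bc, bd, be, bf, bg, cd, ce, cf, cg, ch, de, df, dg, dh, ef, eg, fg, fh
  2-simplices (16): abd, abe, acg, ach, adh, aeg, bcd, bcg, bef, bfg, cde, cef, cfh, deg, dfg, dfh

Hence C_0 ≅ Z^8, C_1 ≅ Z^24, C_2 ≅ Z^16.

The boundary map ∂_1: C_1 → C_0 is given by ∂[p,q] = [q] − [p]. For instance
  ∂bd = d − b.
This gives a 8×24 integer matrix of rank 7; reducing to Smith normal form yields diagonal entries (1,1,1,1,1,1,1).

Boundary ∂_2: C_2 → C_1 maps a triangle to the signed sum of its edges. For instance
  ∂cde = de − ce + cd,
  ∂acg = cg − ag + ac.
This gives a 24×16 integer matrix of rank 15; reducing to Smith normal form yields diagonal entries (1,1,1,1,1,1,1,1,1,1,1,1,1,1,1).

Computing H_k = (kernel of ∂_k) / (image of ∂_{k+1}):

  H_0: rank C_0 − rank ∂_1 = 8 − 7 = 1, and the invariant factors of ∂_1 are all 1, so H_0 = Z.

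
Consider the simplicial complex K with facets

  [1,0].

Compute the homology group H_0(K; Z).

Take the total order 0 < 1 on the vertex set. Then K (dimension 1) consists of the simplices:

  0-simplices (2): [0], [1]
  1-simplices (1): [0,1]

so the chain groups are C_0 ≅ Z^2, C_1 ≅ Z^1.

Boundary ∂_1: C_1 → C_0 is given by ∂[p,q] = [q] − [p]. For instance
  ∂[0,1] = [1] − [0].
This gives a 2×1 integer matrix of rank 1; reducing to Smith normal form yields diagonal entries (1).

Reading off H_k = ker ∂_k / im ∂_{k+1}:

  H_0: rank C_0 − rank ∂_1 = 2 − 1 = 1, and the invariant factors of ∂_1 are all 1, so H_0 ≅ Z.

(K is a triangulation of the 1-simplex.)

H_0 ≅ Z.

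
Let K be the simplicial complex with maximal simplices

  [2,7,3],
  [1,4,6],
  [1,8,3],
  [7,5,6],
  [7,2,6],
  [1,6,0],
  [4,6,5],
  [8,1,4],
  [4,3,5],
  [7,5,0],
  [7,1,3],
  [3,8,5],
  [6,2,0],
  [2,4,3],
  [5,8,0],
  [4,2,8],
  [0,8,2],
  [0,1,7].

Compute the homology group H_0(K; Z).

H_0 ≅ Z.

Fix the vertex order 0 < 1 < 2 < 3 < 4 < 5 < 6 < 7 < 8 and write every simplex with vertices in increasing order. Then dim K = 2 and the simplices of K are:

  0-simplices (9): [0], [1], [2], [3], [4], [5], [6], [7], [8]
  1-simplices (27): (27 of them)
  2-simplices (18): [0,1,6], [0,1,7], [0,2,6], [0,2,8], [0,5,7], [0,5,8], [1,3,7], [1,3,8], [1,4,6], [1,4,8], [2,3,4], [2,3,7], [2,4,8], [2,6,7], [3,4,5], [3,5,8], [4,5,6], [5,6,7]

giving chain groups C_0 ≅ Z^9, C_1 ≅ Z^27, C_2 ≅ Z^18.

The boundary map ∂_1: C_1 → C_0 sends each edge [p,q] (with p < q) to q − p.
As a 9×27 matrix over Z this has rank 8, with invariant factors (1,1,1,1,1,1,1,1).

Boundary ∂_2: C_2 → C_1 sends each 2-simplex [p,q,r] to [q,r] − [p,r] + [p,q]. For instance
  ∂[2,6,7] = [6,7] − [2,7] + [2,6],
  ∂[1,4,8] = [4,8] − [1,8] + [1,4].
The resulting 27×18 matrix has rank 18, and its Smith normal form has invariant factors (1,1,1,1,1,1,1,1,1,1,1,1,1,1,1,1,1,2).

Now H_k = ker ∂_k / im ∂_{k+1}, so:

  H_0: rank C_0 − rank ∂_1 = 9 − 8 = 1, and the invariant factors of ∂_1 are all 1, so H_0 = Z.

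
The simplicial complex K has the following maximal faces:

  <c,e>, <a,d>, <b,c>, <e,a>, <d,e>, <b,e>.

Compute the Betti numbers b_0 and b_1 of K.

Fix the vertex order a < b < c < d < e and write every simplex with vertices in increasing order. Then dim K = 1 and the simplices of K are:

  0-simplices (5): a, b, c, d, e
  1-simplices (6): ad, ae, bc, be, ce, de

giving chain groups C_0 ≅ Z^5, C_1 ≅ Z^6.

The boundary map ∂_1: C_1 → C_0 is given by ∂[p,q] = [q] − [p].
The resulting 5×6 matrix has rank 4, and its Smith normal form has invariant factors (1,1,1,1).

Now H_k = ker ∂_k / im ∂_{k+1}, so:

  H_0: rank C_0 − rank ∂_1 = 5 − 4 = 1, and the invariant factors of ∂_1 are all 1, so H_0 ≅ Z.
  H_1: rank ker ∂_1 − rank ∂_2 = (6 − 4) − 0 = 2, and there is no ∂_2, so H_1 ≅ Z^2.

As a check, the Euler characteristic is 5 − 6 = -1, which agrees with 1 − 2 = -1.
(K is a triangulation of a wedge of 2 circles.)

Hence the Betti numbers are b_0 = 1, b_1 = 2.

b_0 = 1, b_1 = 2.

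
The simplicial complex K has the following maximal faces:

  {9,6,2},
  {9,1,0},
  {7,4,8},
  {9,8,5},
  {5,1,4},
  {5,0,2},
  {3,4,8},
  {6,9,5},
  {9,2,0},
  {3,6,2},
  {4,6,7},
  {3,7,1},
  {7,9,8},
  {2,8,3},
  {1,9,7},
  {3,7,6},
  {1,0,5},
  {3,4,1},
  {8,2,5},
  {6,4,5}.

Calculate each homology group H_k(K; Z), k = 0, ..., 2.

Order the vertices as 0 < 1 < 2 < 3 < 4 < 5 < 6 < 7 < 8 < 9. Listing each simplex with vertices in this order, K has dimension 2 with simplices:

  0-simplices (10): [0], [1], [2], [3], [4], [5], [6], [7], [8], [9]
  1-simplices (30): (30 of them)
  2-simplices (20): (20 of them)

Hence C_0 ≅ Z^10, C_1 ≅ Z^30, C_2 ≅ Z^20.

The boundary map ∂_1: C_1 → C_0 sends each edge [p,q] (with p < q) to q − p. For instance
  ∂[2,8] = [8] − [2].
The 10×30 boundary matrix has rank 9 and Smith normal form diag(1,1,1,1,1,1,1,1,1).

The boundary map ∂_2: C_2 → C_1 maps a triangle to the signed sum of its edges. For instance
  ∂[4,5,6] = [5,6] − [4,6] + [4,5],
  ∂[1,4,5] = [4,5] − [1,5] + [1,4].
As a 30×20 matrix over Z this has rank 20, with invariant factors (1,1,1,1,1,1,1,1,1,1,1,1,1,1,1,1,1,1,1,2).

Now H_k = ker ∂_k / im ∂_{k+1}, so:

  H_0: rank C_0 − rank ∂_1 = 10 − 9 = 1, and the invariant factors of ∂_1 are all 1, so H_0 = Z.
  H_1: rank ker ∂_1 − rank ∂_2 = (30 − 9) − 20 = 1, and ∂_2 has invariant factor 2 > 1, so H_1 = Z ⊕ Z/2.
  H_2: rank ker ∂_2 − rank ∂_3 = (20 − 20) − 0 = 0, and there is no ∂_3, so H_2 = 0.

As a check, the Euler characteristic is 10 − 30 + 20 = 0, which agrees with 1 − 1 + 0 = 0.
(K is a triangulation of the Klein bottle.)

H_0 = Z,  H_1 = Z ⊕ Z/2,  H_2 = 0.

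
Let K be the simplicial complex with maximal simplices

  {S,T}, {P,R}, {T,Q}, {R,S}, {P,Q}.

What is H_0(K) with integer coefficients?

H_0 ≅ Z.

We work with the vertex ordering P < Q < R < S < T. The simplices of K, each written with vertices in increasing order, are:

  0-simplices (5): P, Q, R, S, T
  1-simplices (5): PQ, PR, QT, RS, ST

giving chain groups C_0 ≅ Z^5, C_1 ≅ Z^5.

∂_1: C_1 → C_0 is given by ∂[p,q] = [q] − [p]. For instance
  ∂PR = R − P.
The 5×5 boundary matrix has rank 4 and Smith normal form diag(1,1,1,1).

Reading off H_k = ker ∂_k / im ∂_{k+1}:

  H_0: rank C_0 − rank ∂_1 = 5 − 4 = 1, and the invariant factors of ∂_1 are all 1, so H_0 ≅ Z.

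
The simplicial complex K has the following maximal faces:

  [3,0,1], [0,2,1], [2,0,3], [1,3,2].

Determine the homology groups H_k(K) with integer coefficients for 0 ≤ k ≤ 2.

We work with the vertex ordering 0 < 1 < 2 < 3. The simplices of K, each written with vertices in increasing order, are:

  0-simplices (4): [0], [1], [2], [3]
  1-simplices (6): [0,1], [0,2], [0,3], [1,2], [1,3], [2,3]
  2-simplices (4): [0,1,2], [0,1,3], [0,2,3], [1,2,3]

giving chain groups C_0 ≅ Z^4, C_1 ≅ Z^6, C_2 ≅ Z^4.

∂_1: C_1 → C_0 maps an edge to its endpoints' difference, ∂[p,q] = q − p. For instance
  ∂[0,1] = [1] − [0].
As a 4×6 matrix over Z this has rank 3, with invariant factors (1,1,1).

The boundary map ∂_2: C_2 → C_1 acts by ∂[p,q,r] = [q,r] − [p,r] + [p,q]. For instance
  ∂[1,2,3] = [2,3] − [1,3] + [1,2],
  ∂[0,2,3] = [2,3] − [0,3] + [0,2].
The resulting 6×4 matrix has rank 3, and its Smith normal form has invariant factors (1,1,1).

From H_k ≅ ker(∂_k) / im(∂_{k+1}) we obtain:

  H_0: rank C_0 − rank ∂_1 = 4 − 3 = 1, and the invariant factors of ∂_1 are all 1, so H_0 ≅ Z.
  H_1: rank ker ∂_1 − rank ∂_2 = (6 − 3) − 3 = 0, and the invariant factors of ∂_2 are all 1, so H_1 ≅ 0.
  H_2: rank ker ∂_2 − rank ∂_3 = (4 − 3) − 0 = 1, and there is no ∂_3, so H_2 ≅ Z.

As a check, the Euler characteristic is 4 − 6 + 4 = 2, which agrees with 1 − 0 + 1 = 2.

H_0 ≅ Z,  H_1 = 0,  H_2 ≅ Z.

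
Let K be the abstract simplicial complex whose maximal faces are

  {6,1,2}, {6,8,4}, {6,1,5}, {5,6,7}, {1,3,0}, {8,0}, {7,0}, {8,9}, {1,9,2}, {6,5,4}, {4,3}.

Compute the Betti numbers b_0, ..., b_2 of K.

We work with the vertex ordering 0 < 1 < 2 < 3 < 4 < 5 < 6 < 7 < 8 < 9. The simplices of K, each written with vertices in increasing order, are:

  0-simplices (10): [0], [1], [2], [3], [4], [5], [6], [7], [8], [9]
  1-simplices (20): [0,1], [0,3], [0,7], [0,8], [1,2], [1,3], [1,5], [1,6], [1,9], [2,6], [2,9], [3,4], [4,5], [4,6], [4,8], [5,6], [5,7], [6,7], [6,8], [8,9]
  2-simplices (7): [0,1,3], [1,2,6], [1,2,9], [1,5,6], [4,5,6], [4,6,8], [5,6,7]

so the chain groups are C_0 ≅ Z^10, C_1 ≅ Z^20, C_2 ≅ Z^7.

Boundary ∂_1: C_1 → C_0 maps an edge to its endpoints' difference, ∂[p,q] = q − p. For instance
  ∂[6,8] = [8] − [6].
As a 10×20 matrix over Z this has rank 9, with invariant factors (1,1,1,1,1,1,1,1,1).

The boundary map ∂_2: C_2 → C_1 sends each 2-simplex [p,q,r] to [q,r] − [p,r] + [p,q]. For instance
  ∂[1,2,6] = [2,6] − [1,6] + [1,2],
  ∂[5,6,7] = [6,7] − [5,7] + [5,6].
This gives a 20×7 integer matrix of rank 7; reducing to Smith normal form yields diagonal entries (1,1,1,1,1,1,1).

Now H_k = ker ∂_k / im ∂_{k+1}, so:

  H_0: rank C_0 − rank ∂_1 = 10 − 9 = 1, and the invariant factors of ∂_1 are all 1, so H_0 = Z.
  H_1: rank ker ∂_1 − rank ∂_2 = (20 − 9) − 7 = 4, and the invariant factors of ∂_2 are all 1, so H_1 = Z^4.
  H_2: rank ker ∂_2 − rank ∂_3 = (7 − 7) − 0 = 0, and there is no ∂_3, so H_2 = 0.

As a check, the Euler characteristic is 10 − 20 + 7 = -3, which agrees with 1 − 4 + 0 = -3.

Hence the Betti numbers are b_0 = 1, b_1 = 4, b_2 = 0.

b_0 = 1, b_1 = 4, b_2 = 0.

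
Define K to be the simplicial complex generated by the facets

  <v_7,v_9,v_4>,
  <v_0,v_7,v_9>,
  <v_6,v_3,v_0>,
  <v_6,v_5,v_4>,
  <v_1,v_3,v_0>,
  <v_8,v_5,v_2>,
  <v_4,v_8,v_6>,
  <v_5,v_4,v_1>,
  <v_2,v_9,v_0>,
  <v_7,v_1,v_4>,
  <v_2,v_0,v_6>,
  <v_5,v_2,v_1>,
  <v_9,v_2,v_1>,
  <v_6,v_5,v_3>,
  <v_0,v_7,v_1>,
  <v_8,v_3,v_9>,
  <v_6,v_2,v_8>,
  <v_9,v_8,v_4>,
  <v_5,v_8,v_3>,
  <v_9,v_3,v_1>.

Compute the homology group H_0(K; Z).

H_0 = Z.

We work with the vertex ordering v_0 < v_1 < v_2 < v_3 < v_4 < v_5 < v_6 < v_7 < v_8 < v_9. The simplices of K, each written with vertices in increasing order, are:

  0-simplices (10): [v_0], [v_1], [v_2], [v_3], [v_4], [v_5], [v_6], [v_7], [v_8], [v_9]
  1-simplices (30): (30 of them)
  2-simplices (20): (20 of them)

giving chain groups C_0 ≅ Z^10, C_1 ≅ Z^30, C_2 ≅ Z^20.

Boundary ∂_1: C_1 → C_0 is given by ∂[p,q] = [q] − [p].
The resulting 10×30 matrix has rank 9, and its Smith normal form has invariant factors (1,1,1,1,1,1,1,1,1).

∂_2: C_2 → C_1 maps a triangle to the signed sum of its edges. For instance
  ∂[v_1,v_3,v_9] = [v_3,v_9] − [v_1,v_9] + [v_1,v_3],
  ∂[v_2,v_6,v_8] = [v_6,v_8] − [v_2,v_8] + [v_2,v_6].
As a 30×20 matrix over Z this has rank 20, with invariant factors (1,1,1,1,1,1,1,1,1,1,1,1,1,1,1,1,1,1,1,2).

Now H_k = ker ∂_k / im ∂_{k+1}, so:

  H_0: rank C_0 − rank ∂_1 = 10 − 9 = 1, and the invariant factors of ∂_1 are all 1, so H_0 ≅ Z.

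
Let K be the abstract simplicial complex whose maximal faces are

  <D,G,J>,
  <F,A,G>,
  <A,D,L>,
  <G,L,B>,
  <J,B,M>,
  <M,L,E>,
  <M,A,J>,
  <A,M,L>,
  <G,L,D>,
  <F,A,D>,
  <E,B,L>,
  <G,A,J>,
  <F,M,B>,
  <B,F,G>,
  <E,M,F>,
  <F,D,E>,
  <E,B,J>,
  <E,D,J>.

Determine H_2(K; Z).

Take the total order A < B < D < E < F < G < J < L < M on the vertex set. Then K (dimension 2) consists of the simplices:

  0-simplices (9): A, B, D, E, F, G, J, L, M
  1-simplices (27): AD, AF, AG, AJ, AL, AM, BE, BF, BG, BJ, BL, BM, DE, DF, DG, DJ, DL, EF, EJ, EL, EM, FG, FM, GJ, GL, JM, LM
  2-simplices (18): ADF, ADL, AFG, AGJ, AJM, ALM, BEJ, BEL, BFG, BFM, BGL, BJM, DEF, DEJ, DGJ, DGL, EFM, ELM

giving chain groups C_0 ≅ Z^9, C_1 ≅ Z^27, C_2 ≅ Z^18.

The boundary map ∂_1: C_1 → C_0 sends each edge [p,q] (with p < q) to q − p.
This gives a 9×27 integer matrix of rank 8; reducing to Smith normal form yields diagonal entries (1,1,1,1,1,1,1,1).

Boundary ∂_2: C_2 → C_1 acts by ∂[p,q,r] = [q,r] − [p,r] + [p,q]. For instance
  ∂ALM = LM − AM + AL,
  ∂DEF = EF − DF + DE.
This gives a 27×18 integer matrix of rank 18; reducing to Smith normal form yields diagonal entries (1,1,1,1,1,1,1,1,1,1,1,1,1,1,1,1,1,2).

Reading off H_k = ker ∂_k / im ∂_{k+1}:

  H_2: rank ker ∂_2 − rank ∂_3 = (18 − 18) − 0 = 0, and there is no ∂_3, so H_2 ≅ 0.

H_2 ≅ 0.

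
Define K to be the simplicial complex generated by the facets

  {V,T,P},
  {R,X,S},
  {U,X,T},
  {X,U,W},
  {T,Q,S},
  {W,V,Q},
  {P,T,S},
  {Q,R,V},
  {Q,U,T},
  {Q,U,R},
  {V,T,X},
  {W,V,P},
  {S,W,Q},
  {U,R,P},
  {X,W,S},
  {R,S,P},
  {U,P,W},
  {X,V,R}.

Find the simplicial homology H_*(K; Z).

H_0 = Z,  H_1 = Z^2,  H_2 = Z.

Take the total order P < Q < R < S < T < U < V < W < X on the vertex set. Then K (dimension 2) consists of the simplices:

  0-simplices (9): P, Q, R, S, T, U, V, W, X
  1-simplices (27): PR, PS, PT, PU, PV, PW, QR, QS, QT, QU, QV, QW, RS, RU, RV, RX, ST, SW, SX, TU, TV, TX, UW, UX, VW, VX, WX
  2-simplices (18): PRS, PRU, PST, PTV, PUW, PVW, QRU, QRV, QST, QSW, QTU, QVW, RSX, RVX, SWX, TUX, TVX, UWX

Hence C_0 ≅ Z^9, C_1 ≅ Z^27, C_2 ≅ Z^18.

The boundary map ∂_1: C_1 → C_0 is given by ∂[p,q] = [q] − [p].
This gives a 9×27 integer matrix of rank 8; reducing to Smith normal form yields diagonal entries (1,1,1,1,1,1,1,1).

Boundary ∂_2: C_2 → C_1 maps a triangle to the signed sum of its edges. For instance
  ∂QTU = TU − QU + QT,
  ∂RSX = SX − RX + RS.
The 27×18 boundary matrix has rank 17 and Smith normal form diag(1,1,1,1,1,1,1,1,1,1,1,1,1,1,1,1,1).

Reading off H_k = ker ∂_k / im ∂_{k+1}:

  H_0: rank C_0 − rank ∂_1 = 9 − 8 = 1, and the invariant factors of ∂_1 are all 1, so H_0 ≅ Z.
  H_1: rank ker ∂_1 − rank ∂_2 = (27 − 8) − 17 = 2, and the invariant factors of ∂_2 are all 1, so H_1 ≅ Z^2.
  H_2: rank ker ∂_2 − rank ∂_3 = (18 − 17) − 0 = 1, and there is no ∂_3, so H_2 ≅ Z.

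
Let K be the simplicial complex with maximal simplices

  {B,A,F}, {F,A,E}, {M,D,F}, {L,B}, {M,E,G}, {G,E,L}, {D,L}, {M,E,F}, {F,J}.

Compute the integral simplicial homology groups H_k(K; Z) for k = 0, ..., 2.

H_0 ≅ Z,  H_1 ≅ Z^2,  H_2 = 0.

We work with the vertex ordering A < B < D < E < F < G < J < L < M. The simplices of K, each written with vertices in increasing order, are:

  0-simplices (9): A, B, D, E, F, G, J, L, M
  1-simplices (16): AB, AE, AF, BF, BL, DF, DL, DM, EF, EG, EL, EM, FJ, FM, GL, GM
  2-simplices (6): ABF, AEF, DFM, EFM, EGL, EGM

giving chain groups C_0 ≅ Z^9, C_1 ≅ Z^16, C_2 ≅ Z^6.

∂_1: C_1 → C_0 sends each edge [p,q] (with p < q) to q − p. For instance
  ∂FM = M − F.
The resulting 9×16 matrix has rank 8, and its Smith normal form has invariant factors (1,1,1,1,1,1,1,1).

Boundary ∂_2: C_2 → C_1 maps a triangle to the signed sum of its edges. For instance
  ∂AEF = EF − AF + AE,
  ∂ABF = BF − AF + AB.
The resulting 16×6 matrix has rank 6, and its Smith normal form has invariant factors (1,1,1,1,1,1).

From H_k ≅ ker(∂_k) / im(∂_{k+1}) we obtain:

  H_0: rank C_0 − rank ∂_1 = 9 − 8 = 1, and the invariant factors of ∂_1 are all 1, so H_0 = Z.
  H_1: rank ker ∂_1 − rank ∂_2 = (16 − 8) − 6 = 2, and the invariant factors of ∂_2 are all 1, so H_1 = Z^2.
  H_2: rank ker ∂_2 − rank ∂_3 = (6 − 6) − 0 = 0, and there is no ∂_3, so H_2 = 0.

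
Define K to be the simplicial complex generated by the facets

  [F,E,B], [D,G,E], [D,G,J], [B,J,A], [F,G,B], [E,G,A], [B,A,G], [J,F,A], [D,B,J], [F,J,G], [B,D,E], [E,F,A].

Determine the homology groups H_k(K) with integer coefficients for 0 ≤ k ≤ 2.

K has 7 vertices, 18 edges, 12 triangles.
rank ∂_0 = 0, rank ∂_1 = 6 ⇒ b_0 = 7 − 0 − 6 = 1; all invariant factors of ∂_1 are 1 so no torsion. So H_0 = Z.
rank ∂_1 = 6, rank ∂_2 = 12 ⇒ b_1 = 18 − 6 − 12 = 0; ∂_2 has invariant factor(s) [2] giving torsion. So H_1 = Z/2Z.
rank ∂_2 = 12, rank ∂_3 = 0 ⇒ b_2 = 12 − 12 − 0 = 0. So H_2 = 0.

H_0 = Z,  H_1 = Z/2Z,  H_2 = 0.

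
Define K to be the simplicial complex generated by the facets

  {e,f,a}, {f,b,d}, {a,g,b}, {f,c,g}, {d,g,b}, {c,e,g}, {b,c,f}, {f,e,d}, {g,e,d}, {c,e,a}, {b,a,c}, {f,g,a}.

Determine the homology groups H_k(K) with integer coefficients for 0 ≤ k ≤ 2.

H_0 ≅ Z,  H_1 ≅ Z/2,  H_2 = 0.

Take the total order a < b < c < d < e < f < g on the vertex set. Then K (dimension 2) consists of the simplices:

  0-simplices (7): a, b, c, d, e, f, g
  1-simplices (18): ab, ac, ae, af, ag, bc, bd, bf, bg, ce, cf, cg, de, df, dg, ef, eg, fg
  2-simplices (12): abc, abg, ace, aef, afg, bcf, bdf, bdg, ceg, cfg, def, deg

Hence C_0 ≅ Z^7, C_1 ≅ Z^18, C_2 ≅ Z^12.

Boundary ∂_1: C_1 → C_0 is given by ∂[p,q] = [q] − [p].
As a 7×18 matrix over Z this has rank 6, with invariant factors (1,1,1,1,1,1).

Boundary ∂_2: C_2 → C_1 sends each 2-simplex [p,q,r] to [q,r] − [p,r] + [p,q]. For instance
  ∂afg = fg − ag + af,
  ∂bdf = df − bf + bd.
As a 18×12 matrix over Z this has rank 12, with invariant factors (1,1,1,1,1,1,1,1,1,1,1,2).

From H_k ≅ ker(∂_k) / im(∂_{k+1}) we obtain:

  H_0: rank C_0 − rank ∂_1 = 7 − 6 = 1, and the invariant factors of ∂_1 are all 1, so H_0 ≅ Z.
  H_1: rank ker ∂_1 − rank ∂_2 = (18 − 6) − 12 = 0, and ∂_2 has invariant factor 2 > 1, so H_1 ≅ Z/2.
  H_2: rank ker ∂_2 − rank ∂_3 = (12 − 12) − 0 = 0, and there is no ∂_3, so H_2 ≅ 0.

As a check, the Euler characteristic is 7 − 18 + 12 = 1, which agrees with 1 − 0 + 0 = 1.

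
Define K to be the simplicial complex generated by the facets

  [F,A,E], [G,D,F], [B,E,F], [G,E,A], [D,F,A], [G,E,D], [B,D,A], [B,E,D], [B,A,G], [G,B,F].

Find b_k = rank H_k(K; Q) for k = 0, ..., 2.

Fix the vertex order A < B < D < E < F < G and write every simplex with vertices in increasing order. Then dim K = 2 and the simplices of K are:

  0-simplices (6): A, B, D, E, F, G
  1-simplices (15): AB, AD, AE, AF, AG, BD, BE, BF, BG, DE, DF, DG, EF, EG, FG
  2-simplices (10): ABD, ABG, ADF, AEF, AEG, BDE, BEF, BFG, DEG, DFG

so the chain groups are C_0 ≅ Z^6, C_1 ≅ Z^15, C_2 ≅ Z^10.

∂_1: C_1 → C_0 is given by ∂[p,q] = [q] − [p]. For instance
  ∂BF = F − B.
The 6×15 boundary matrix has rank 5 and Smith normal form diag(1,1,1,1,1).

Boundary ∂_2: C_2 → C_1 maps a triangle to the signed sum of its edges. For instance
  ∂DEG = EG − DG + DE,
  ∂DFG = FG − DG + DF.
The 15×10 boundary matrix has rank 10 and Smith normal form diag(1,1,1,1,1,1,1,1,1,2).

Now H_k = ker ∂_k / im ∂_{k+1}, so:

  H_0: rank C_0 − rank ∂_1 = 6 − 5 = 1, and the invariant factors of ∂_1 are all 1, so H_0 = Z.
  H_1: rank ker ∂_1 − rank ∂_2 = (15 − 5) − 10 = 0, and ∂_2 has invariant factor 2 > 1, so H_1 = Z/2.
  H_2: rank ker ∂_2 − rank ∂_3 = (10 − 10) − 0 = 0, and there is no ∂_3, so H_2 = 0.

As a check, the Euler characteristic is 6 − 15 + 10 = 1, which agrees with 1 − 0 + 0 = 1.

Hence the Betti numbers are b_0 = 1, b_1 = 0, b_2 = 0.

b_0 = 1, b_1 = 0, b_2 = 0.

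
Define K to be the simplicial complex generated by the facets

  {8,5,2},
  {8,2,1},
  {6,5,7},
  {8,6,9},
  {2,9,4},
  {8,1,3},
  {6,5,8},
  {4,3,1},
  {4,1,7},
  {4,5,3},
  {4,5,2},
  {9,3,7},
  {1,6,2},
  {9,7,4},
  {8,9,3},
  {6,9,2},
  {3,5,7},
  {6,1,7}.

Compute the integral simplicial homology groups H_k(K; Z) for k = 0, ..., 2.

H_0 = Z,  H_1 = Z ⊕ Z/2,  H_2 = 0.

We work with the vertex ordering 1 < 2 < 3 < 4 < 5 < 6 < 7 < 8 < 9. The simplices of K, each written with vertices in increasing order, are:

  0-simplices (9): [1], [2], [3], [4], [5], [6], [7], [8], [9]
  1-simplices (27): (27 of them)
  2-simplices (18): [1,2,6], [1,2,8], [1,3,4], [1,3,8], [1,4,7], [1,6,7], [2,4,5], [2,4,9], [2,5,8], [2,6,9], [3,4,5], [3,5,7], [3,7,9], [3,8,9], [4,7,9], [5,6,7], [5,6,8], [6,8,9]

Hence C_0 ≅ Z^9, C_1 ≅ Z^27, C_2 ≅ Z^18.

∂_1: C_1 → C_0 sends each edge [p,q] (with p < q) to q − p. For instance
  ∂[1,7] = [7] − [1].
The 9×27 boundary matrix has rank 8 and Smith normal form diag(1,1,1,1,1,1,1,1).

∂_2: C_2 → C_1 sends each 2-simplex [p,q,r] to [q,r] − [p,r] + [p,q]. For instance
  ∂[2,6,9] = [6,9] − [2,9] + [2,6],
  ∂[1,3,4] = [3,4] − [1,4] + [1,3].
This gives a 27×18 integer matrix of rank 18; reducing to Smith normal form yields diagonal entries (1,1,1,1,1,1,1,1,1,1,1,1,1,1,1,1,1,2).

Reading off H_k = ker ∂_k / im ∂_{k+1}:

  H_0: rank C_0 − rank ∂_1 = 9 − 8 = 1, and the invariant factors of ∂_1 are all 1, so H_0 ≅ Z.
  H_1: rank ker ∂_1 − rank ∂_2 = (27 − 8) − 18 = 1, and ∂_2 has invariant factor 2 > 1, so H_1 ≅ Z ⊕ Z/2.
  H_2: rank ker ∂_2 − rank ∂_3 = (18 − 18) − 0 = 0, and there is no ∂_3, so H_2 ≅ 0.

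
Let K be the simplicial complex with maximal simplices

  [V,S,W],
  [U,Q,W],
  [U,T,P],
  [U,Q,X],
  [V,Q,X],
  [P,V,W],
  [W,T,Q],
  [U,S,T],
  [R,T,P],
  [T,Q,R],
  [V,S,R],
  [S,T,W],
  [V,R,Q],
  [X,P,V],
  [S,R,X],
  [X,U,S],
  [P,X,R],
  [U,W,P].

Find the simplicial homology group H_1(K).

H_1 = Z ⊕ Z_2.

Order the vertices as P < Q < R < S < T < U < V < W < X. Listing each simplex with vertices in this order, K has dimension 2 with simplices:

  0-simplices (9): P, Q, R, S, T, U, V, W, X
  1-simplices (27): PR, PT, PU, PV, PW, PX, QR, QT, QU, QV, QW, QX, RS, RT, RV, RX, ST, SU, SV, SW, SX, TU, TW, UW, UX, VW, VX
  2-simplices (18): PRT, PRX, PTU, PUW, PVW, PVX, QRT, QRV, QTW, QUW, QUX, QVX, RSV, RSX, STU, STW, SUX, SVW

giving chain groups C_0 ≅ Z^9, C_1 ≅ Z^27, C_2 ≅ Z^18.

The boundary map ∂_1: C_1 → C_0 is given by ∂[p,q] = [q] − [p]. For instance
  ∂SW = W − S.
As a 9×27 matrix over Z this has rank 8, with invariant factors (1,1,1,1,1,1,1,1).

The boundary map ∂_2: C_2 → C_1 sends each 2-simplex [p,q,r] to [q,r] − [p,r] + [p,q]. For instance
  ∂RSV = SV − RV + RS,
  ∂QTW = TW − QW + QT.
The resulting 27×18 matrix has rank 18, and its Smith normal form has invariant factors (1,1,1,1,1,1,1,1,1,1,1,1,1,1,1,1,1,2).

Reading off H_k = ker ∂_k / im ∂_{k+1}:

  H_1: rank ker ∂_1 − rank ∂_2 = (27 − 8) − 18 = 1, and ∂_2 has invariant factor 2 > 1, so H_1 ≅ Z ⊕ Z_2.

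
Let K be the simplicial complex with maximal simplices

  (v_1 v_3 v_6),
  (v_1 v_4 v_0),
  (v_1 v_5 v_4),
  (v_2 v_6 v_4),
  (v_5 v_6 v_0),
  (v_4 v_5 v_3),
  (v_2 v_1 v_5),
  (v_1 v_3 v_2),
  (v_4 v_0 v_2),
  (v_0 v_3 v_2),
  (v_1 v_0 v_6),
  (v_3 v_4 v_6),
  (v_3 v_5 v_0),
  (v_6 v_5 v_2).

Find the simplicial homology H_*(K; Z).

H_0 ≅ Z,  H_1 ≅ Z^2,  H_2 ≅ Z.

K has 7 vertices, 21 edges, 14 triangles.
rank ∂_0 = 0, rank ∂_1 = 6 ⇒ b_0 = 7 − 0 − 6 = 1; all invariant factors of ∂_1 are 1 so no torsion. So H_0 = Z.
rank ∂_1 = 6, rank ∂_2 = 13 ⇒ b_1 = 21 − 6 − 13 = 2; all invariant factors of ∂_2 are 1 so no torsion. So H_1 = Z^2.
rank ∂_2 = 13, rank ∂_3 = 0 ⇒ b_2 = 14 − 13 − 0 = 1. So H_2 = Z.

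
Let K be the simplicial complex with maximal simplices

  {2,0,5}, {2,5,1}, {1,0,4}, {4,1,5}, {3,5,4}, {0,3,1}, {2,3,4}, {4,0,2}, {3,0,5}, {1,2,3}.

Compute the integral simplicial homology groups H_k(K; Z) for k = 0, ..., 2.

Fix the vertex order 0 < 1 < 2 < 3 < 4 < 5 and write every simplex with vertices in increasing order. Then dim K = 2 and the simplices of K are:

  0-simplices (6): [0], [1], [2], [3], [4], [5]
  1-simplices (15): [0,1], [0,2], [0,3], [0,4], [0,5], [1,2], [1,3], [1,4], [1,5], [2,3], [2,4], [2,5], [3,4], [3,5], [4,5]
  2-simplices (10): [0,1,3], [0,1,4], [0,2,4], [0,2,5], [0,3,5], [1,2,3], [1,2,5], [1,4,5], [2,3,4], [3,4,5]

Hence C_0 ≅ Z^6, C_1 ≅ Z^15, C_2 ≅ Z^10.

The boundary map ∂_1: C_1 → C_0 maps an edge to its endpoints' difference, ∂[p,q] = q − p.
As a 6×15 matrix over Z this has rank 5, with invariant factors (1,1,1,1,1).

∂_2: C_2 → C_1 maps a triangle to the signed sum of its edges. For instance
  ∂[0,1,3] = [1,3] − [0,3] + [0,1],
  ∂[0,1,4] = [1,4] − [0,4] + [0,1].
This gives a 15×10 integer matrix of rank 10; reducing to Smith normal form yields diagonal entries (1,1,1,1,1,1,1,1,1,2).

Reading off H_k = ker ∂_k / im ∂_{k+1}:

  H_0: rank C_0 − rank ∂_1 = 6 − 5 = 1, and the invariant factors of ∂_1 are all 1, so H_0 ≅ Z.
  H_1: rank ker ∂_1 − rank ∂_2 = (15 − 5) − 10 = 0, and ∂_2 has invariant factor 2 > 1, so H_1 ≅ Z/2Z.
  H_2: rank ker ∂_2 − rank ∂_3 = (10 − 10) − 0 = 0, and there is no ∂_3, so H_2 ≅ 0.

As a check, the Euler characteristic is 6 − 15 + 10 = 1, which agrees with 1 − 0 + 0 = 1.

H_0 = Z,  H_1 = Z/2Z,  H_2 = 0.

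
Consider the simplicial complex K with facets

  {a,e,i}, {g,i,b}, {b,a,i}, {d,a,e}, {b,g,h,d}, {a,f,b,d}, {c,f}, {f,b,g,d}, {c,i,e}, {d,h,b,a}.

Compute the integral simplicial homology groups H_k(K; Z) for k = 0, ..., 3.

H_0 = Z,  H_1 = Z,  H_2 = 0,  H_3 = 0.

Order the vertices as a < b < c < d < e < f < g < h < i. Listing each simplex with vertices in this order, K has dimension 3 with simplices:

  0-simplices (9): a, b, c, d, e, f, g, h, i
  1-simplices (22): ab, ad, ae, af, ah, ai, bd, bf, bg, bh, bi, ce, cf, ci, de, df, dg, dh, ei, fg, gh, gi
  2-simplices (17): abd, abf, abh, abi, ade, adf, adh, aei, bdf, bdg, bdh, bfg, bgh, bgi, cei, dfg, dgh
  3-simplices (4): abdf, abdh, bdfg, bdgh

Hence C_0 ≅ Z^9, C_1 ≅ Z^22, C_2 ≅ Z^17, C_3 ≅ Z^4.

∂_1: C_1 → C_0 is given by ∂[p,q] = [q] − [p].
The resulting 9×22 matrix has rank 8, and its Smith normal form has invariant factors (1,1,1,1,1,1,1,1).

∂_2: C_2 → C_1 maps a triangle to the signed sum of its edges. For instance
  ∂aei = ei − ai + ae,
  ∂abi = bi − ai + ab.
The resulting 22×17 matrix has rank 13, and its Smith normal form has invariant factors (1,1,1,1,1,1,1,1,1,1,1,1,1).

The boundary map ∂_3: C_3 → C_2 sends each 3-simplex σ to the alternating sum Σ_i (−1)^i (σ with its i-th vertex removed). For instance
  ∂bdfg = dfg − bfg + bdg − bdf,
  ∂bdgh = dgh − bgh + bdh − bdg.
This gives a 17×4 integer matrix of rank 4; reducing to Smith normal form yields diagonal entries (1,1,1,1).

Computing H_k = (kernel of ∂_k) / (image of ∂_{k+1}):

  H_0: rank C_0 − rank ∂_1 = 9 − 8 = 1, and the invariant factors of ∂_1 are all 1, so H_0 = Z.
  H_1: rank ker ∂_1 − rank ∂_2 = (22 − 8) − 13 = 1, and the invariant factors of ∂_2 are all 1, so H_1 = Z.
  H_2: rank ker ∂_2 − rank ∂_3 = (17 − 13) − 4 = 0, and the invariant factors of ∂_3 are all 1, so H_2 = 0.
  H_3: rank ker ∂_3 − rank ∂_4 = (4 − 4) − 0 = 0, and there is no ∂_4, so H_3 = 0.

As a check, the Euler characteristic is 9 − 22 + 17 − 4 = 0, which agrees with 1 − 1 + 0 − 0 = 0.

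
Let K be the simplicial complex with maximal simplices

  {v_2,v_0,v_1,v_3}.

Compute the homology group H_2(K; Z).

H_2 = 0.

Fix the vertex order v_0 < v_1 < v_2 < v_3 and write every simplex with vertices in increasing order. Then dim K = 3 and the simplices of K are:

  0-simplices (4): [v_0], [v_1], [v_2], [v_3]
  1-simplices (6): [v_0,v_1], [v_0,v_2], [v_0,v_3], [v_1,v_2], [v_1,v_3], [v_2,v_3]
  2-simplices (4): [v_0,v_1,v_2], [v_0,v_1,v_3], [v_0,v_2,v_3], [v_1,v_2,v_3]
  3-simplices (1): [v_0,v_1,v_2,v_3]

giving chain groups C_0 ≅ Z^4, C_1 ≅ Z^6, C_2 ≅ Z^4, C_3 ≅ Z^1.

Boundary ∂_1: C_1 → C_0 maps an edge to its endpoints' difference, ∂[p,q] = q − p. For instance
  ∂[v_1,v_2] = [v_2] − [v_1].
The 4×6 boundary matrix has rank 3 and Smith normal form diag(1,1,1).

∂_2: C_2 → C_1 acts by ∂[p,q,r] = [q,r] − [p,r] + [p,q]. For instance
  ∂[v_1,v_2,v_3] = [v_2,v_3] − [v_1,v_3] + [v_1,v_2],
  ∂[v_0,v_1,v_3] = [v_1,v_3] − [v_0,v_3] + [v_0,v_1].
As a 6×4 matrix over Z this has rank 3, with invariant factors (1,1,1).

∂_3: C_3 → C_2 sends each 3-simplex σ to the alternating sum Σ_i (−1)^i (σ with its i-th vertex removed). For instance
  ∂[v_0,v_1,v_2,v_3] = [v_1,v_2,v_3] − [v_0,v_2,v_3] + [v_0,v_1,v_3] − [v_0,v_1,v_2].
The resulting 4×1 matrix has rank 1, and its Smith normal form has invariant factors (1).

From H_k ≅ ker(∂_k) / im(∂_{k+1}) we obtain:

  H_2: rank ker ∂_2 − rank ∂_3 = (4 − 3) − 1 = 0, and the invariant factors of ∂_3 are all 1, so H_2 = 0.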